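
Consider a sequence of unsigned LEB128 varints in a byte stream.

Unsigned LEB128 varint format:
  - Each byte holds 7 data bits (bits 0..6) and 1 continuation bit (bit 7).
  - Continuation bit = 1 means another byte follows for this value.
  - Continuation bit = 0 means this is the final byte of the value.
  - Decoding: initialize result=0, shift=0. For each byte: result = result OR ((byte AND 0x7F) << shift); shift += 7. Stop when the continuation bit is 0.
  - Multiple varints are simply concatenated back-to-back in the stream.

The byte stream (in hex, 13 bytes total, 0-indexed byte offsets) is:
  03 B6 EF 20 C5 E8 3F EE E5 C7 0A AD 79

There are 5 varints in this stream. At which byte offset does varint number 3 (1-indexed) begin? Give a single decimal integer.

  byte[0]=0x03 cont=0 payload=0x03=3: acc |= 3<<0 -> acc=3 shift=7 [end]
Varint 1: bytes[0:1] = 03 -> value 3 (1 byte(s))
  byte[1]=0xB6 cont=1 payload=0x36=54: acc |= 54<<0 -> acc=54 shift=7
  byte[2]=0xEF cont=1 payload=0x6F=111: acc |= 111<<7 -> acc=14262 shift=14
  byte[3]=0x20 cont=0 payload=0x20=32: acc |= 32<<14 -> acc=538550 shift=21 [end]
Varint 2: bytes[1:4] = B6 EF 20 -> value 538550 (3 byte(s))
  byte[4]=0xC5 cont=1 payload=0x45=69: acc |= 69<<0 -> acc=69 shift=7
  byte[5]=0xE8 cont=1 payload=0x68=104: acc |= 104<<7 -> acc=13381 shift=14
  byte[6]=0x3F cont=0 payload=0x3F=63: acc |= 63<<14 -> acc=1045573 shift=21 [end]
Varint 3: bytes[4:7] = C5 E8 3F -> value 1045573 (3 byte(s))
  byte[7]=0xEE cont=1 payload=0x6E=110: acc |= 110<<0 -> acc=110 shift=7
  byte[8]=0xE5 cont=1 payload=0x65=101: acc |= 101<<7 -> acc=13038 shift=14
  byte[9]=0xC7 cont=1 payload=0x47=71: acc |= 71<<14 -> acc=1176302 shift=21
  byte[10]=0x0A cont=0 payload=0x0A=10: acc |= 10<<21 -> acc=22147822 shift=28 [end]
Varint 4: bytes[7:11] = EE E5 C7 0A -> value 22147822 (4 byte(s))
  byte[11]=0xAD cont=1 payload=0x2D=45: acc |= 45<<0 -> acc=45 shift=7
  byte[12]=0x79 cont=0 payload=0x79=121: acc |= 121<<7 -> acc=15533 shift=14 [end]
Varint 5: bytes[11:13] = AD 79 -> value 15533 (2 byte(s))

Answer: 4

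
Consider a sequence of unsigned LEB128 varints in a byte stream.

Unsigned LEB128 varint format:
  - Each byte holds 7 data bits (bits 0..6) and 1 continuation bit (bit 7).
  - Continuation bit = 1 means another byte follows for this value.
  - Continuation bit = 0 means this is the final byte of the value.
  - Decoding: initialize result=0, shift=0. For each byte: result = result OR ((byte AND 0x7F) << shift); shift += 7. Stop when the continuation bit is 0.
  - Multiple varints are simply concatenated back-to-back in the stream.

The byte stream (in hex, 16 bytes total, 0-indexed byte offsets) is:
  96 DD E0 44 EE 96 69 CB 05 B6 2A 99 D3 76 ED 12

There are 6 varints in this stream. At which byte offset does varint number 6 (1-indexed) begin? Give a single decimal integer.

Answer: 14

Derivation:
  byte[0]=0x96 cont=1 payload=0x16=22: acc |= 22<<0 -> acc=22 shift=7
  byte[1]=0xDD cont=1 payload=0x5D=93: acc |= 93<<7 -> acc=11926 shift=14
  byte[2]=0xE0 cont=1 payload=0x60=96: acc |= 96<<14 -> acc=1584790 shift=21
  byte[3]=0x44 cont=0 payload=0x44=68: acc |= 68<<21 -> acc=144191126 shift=28 [end]
Varint 1: bytes[0:4] = 96 DD E0 44 -> value 144191126 (4 byte(s))
  byte[4]=0xEE cont=1 payload=0x6E=110: acc |= 110<<0 -> acc=110 shift=7
  byte[5]=0x96 cont=1 payload=0x16=22: acc |= 22<<7 -> acc=2926 shift=14
  byte[6]=0x69 cont=0 payload=0x69=105: acc |= 105<<14 -> acc=1723246 shift=21 [end]
Varint 2: bytes[4:7] = EE 96 69 -> value 1723246 (3 byte(s))
  byte[7]=0xCB cont=1 payload=0x4B=75: acc |= 75<<0 -> acc=75 shift=7
  byte[8]=0x05 cont=0 payload=0x05=5: acc |= 5<<7 -> acc=715 shift=14 [end]
Varint 3: bytes[7:9] = CB 05 -> value 715 (2 byte(s))
  byte[9]=0xB6 cont=1 payload=0x36=54: acc |= 54<<0 -> acc=54 shift=7
  byte[10]=0x2A cont=0 payload=0x2A=42: acc |= 42<<7 -> acc=5430 shift=14 [end]
Varint 4: bytes[9:11] = B6 2A -> value 5430 (2 byte(s))
  byte[11]=0x99 cont=1 payload=0x19=25: acc |= 25<<0 -> acc=25 shift=7
  byte[12]=0xD3 cont=1 payload=0x53=83: acc |= 83<<7 -> acc=10649 shift=14
  byte[13]=0x76 cont=0 payload=0x76=118: acc |= 118<<14 -> acc=1943961 shift=21 [end]
Varint 5: bytes[11:14] = 99 D3 76 -> value 1943961 (3 byte(s))
  byte[14]=0xED cont=1 payload=0x6D=109: acc |= 109<<0 -> acc=109 shift=7
  byte[15]=0x12 cont=0 payload=0x12=18: acc |= 18<<7 -> acc=2413 shift=14 [end]
Varint 6: bytes[14:16] = ED 12 -> value 2413 (2 byte(s))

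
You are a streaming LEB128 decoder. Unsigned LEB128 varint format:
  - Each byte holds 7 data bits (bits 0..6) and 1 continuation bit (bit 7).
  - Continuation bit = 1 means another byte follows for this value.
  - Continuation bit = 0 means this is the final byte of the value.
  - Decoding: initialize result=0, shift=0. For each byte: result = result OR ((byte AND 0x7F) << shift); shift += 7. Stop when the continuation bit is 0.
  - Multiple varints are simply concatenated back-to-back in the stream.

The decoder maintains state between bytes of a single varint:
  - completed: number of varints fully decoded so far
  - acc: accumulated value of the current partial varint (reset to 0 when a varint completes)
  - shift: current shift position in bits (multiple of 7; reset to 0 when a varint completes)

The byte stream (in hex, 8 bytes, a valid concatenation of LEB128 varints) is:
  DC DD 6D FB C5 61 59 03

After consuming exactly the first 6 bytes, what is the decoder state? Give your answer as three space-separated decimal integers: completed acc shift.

byte[0]=0xDC cont=1 payload=0x5C: acc |= 92<<0 -> completed=0 acc=92 shift=7
byte[1]=0xDD cont=1 payload=0x5D: acc |= 93<<7 -> completed=0 acc=11996 shift=14
byte[2]=0x6D cont=0 payload=0x6D: varint #1 complete (value=1797852); reset -> completed=1 acc=0 shift=0
byte[3]=0xFB cont=1 payload=0x7B: acc |= 123<<0 -> completed=1 acc=123 shift=7
byte[4]=0xC5 cont=1 payload=0x45: acc |= 69<<7 -> completed=1 acc=8955 shift=14
byte[5]=0x61 cont=0 payload=0x61: varint #2 complete (value=1598203); reset -> completed=2 acc=0 shift=0

Answer: 2 0 0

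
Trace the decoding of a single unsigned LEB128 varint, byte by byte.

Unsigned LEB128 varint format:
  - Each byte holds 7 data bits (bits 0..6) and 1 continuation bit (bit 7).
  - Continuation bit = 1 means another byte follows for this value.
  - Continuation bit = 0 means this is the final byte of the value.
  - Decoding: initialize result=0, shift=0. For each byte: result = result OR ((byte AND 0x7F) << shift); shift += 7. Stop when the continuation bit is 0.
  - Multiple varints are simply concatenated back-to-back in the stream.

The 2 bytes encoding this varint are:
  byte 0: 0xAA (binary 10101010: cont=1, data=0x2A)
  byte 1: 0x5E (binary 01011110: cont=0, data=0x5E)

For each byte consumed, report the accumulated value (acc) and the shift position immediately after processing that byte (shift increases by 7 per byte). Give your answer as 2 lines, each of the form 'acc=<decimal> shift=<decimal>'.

byte 0=0xAA: payload=0x2A=42, contrib = 42<<0 = 42; acc -> 42, shift -> 7
byte 1=0x5E: payload=0x5E=94, contrib = 94<<7 = 12032; acc -> 12074, shift -> 14

Answer: acc=42 shift=7
acc=12074 shift=14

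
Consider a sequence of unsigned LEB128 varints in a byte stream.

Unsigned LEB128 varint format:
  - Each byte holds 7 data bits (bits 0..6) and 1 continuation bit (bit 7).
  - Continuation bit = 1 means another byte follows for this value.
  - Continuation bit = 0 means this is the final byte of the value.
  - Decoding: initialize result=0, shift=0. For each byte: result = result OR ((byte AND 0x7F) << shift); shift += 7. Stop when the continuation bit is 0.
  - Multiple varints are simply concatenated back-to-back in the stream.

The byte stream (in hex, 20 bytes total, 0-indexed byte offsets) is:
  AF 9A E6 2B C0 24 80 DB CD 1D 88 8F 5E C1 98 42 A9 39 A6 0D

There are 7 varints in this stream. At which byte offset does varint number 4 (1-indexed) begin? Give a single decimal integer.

Answer: 10

Derivation:
  byte[0]=0xAF cont=1 payload=0x2F=47: acc |= 47<<0 -> acc=47 shift=7
  byte[1]=0x9A cont=1 payload=0x1A=26: acc |= 26<<7 -> acc=3375 shift=14
  byte[2]=0xE6 cont=1 payload=0x66=102: acc |= 102<<14 -> acc=1674543 shift=21
  byte[3]=0x2B cont=0 payload=0x2B=43: acc |= 43<<21 -> acc=91852079 shift=28 [end]
Varint 1: bytes[0:4] = AF 9A E6 2B -> value 91852079 (4 byte(s))
  byte[4]=0xC0 cont=1 payload=0x40=64: acc |= 64<<0 -> acc=64 shift=7
  byte[5]=0x24 cont=0 payload=0x24=36: acc |= 36<<7 -> acc=4672 shift=14 [end]
Varint 2: bytes[4:6] = C0 24 -> value 4672 (2 byte(s))
  byte[6]=0x80 cont=1 payload=0x00=0: acc |= 0<<0 -> acc=0 shift=7
  byte[7]=0xDB cont=1 payload=0x5B=91: acc |= 91<<7 -> acc=11648 shift=14
  byte[8]=0xCD cont=1 payload=0x4D=77: acc |= 77<<14 -> acc=1273216 shift=21
  byte[9]=0x1D cont=0 payload=0x1D=29: acc |= 29<<21 -> acc=62090624 shift=28 [end]
Varint 3: bytes[6:10] = 80 DB CD 1D -> value 62090624 (4 byte(s))
  byte[10]=0x88 cont=1 payload=0x08=8: acc |= 8<<0 -> acc=8 shift=7
  byte[11]=0x8F cont=1 payload=0x0F=15: acc |= 15<<7 -> acc=1928 shift=14
  byte[12]=0x5E cont=0 payload=0x5E=94: acc |= 94<<14 -> acc=1542024 shift=21 [end]
Varint 4: bytes[10:13] = 88 8F 5E -> value 1542024 (3 byte(s))
  byte[13]=0xC1 cont=1 payload=0x41=65: acc |= 65<<0 -> acc=65 shift=7
  byte[14]=0x98 cont=1 payload=0x18=24: acc |= 24<<7 -> acc=3137 shift=14
  byte[15]=0x42 cont=0 payload=0x42=66: acc |= 66<<14 -> acc=1084481 shift=21 [end]
Varint 5: bytes[13:16] = C1 98 42 -> value 1084481 (3 byte(s))
  byte[16]=0xA9 cont=1 payload=0x29=41: acc |= 41<<0 -> acc=41 shift=7
  byte[17]=0x39 cont=0 payload=0x39=57: acc |= 57<<7 -> acc=7337 shift=14 [end]
Varint 6: bytes[16:18] = A9 39 -> value 7337 (2 byte(s))
  byte[18]=0xA6 cont=1 payload=0x26=38: acc |= 38<<0 -> acc=38 shift=7
  byte[19]=0x0D cont=0 payload=0x0D=13: acc |= 13<<7 -> acc=1702 shift=14 [end]
Varint 7: bytes[18:20] = A6 0D -> value 1702 (2 byte(s))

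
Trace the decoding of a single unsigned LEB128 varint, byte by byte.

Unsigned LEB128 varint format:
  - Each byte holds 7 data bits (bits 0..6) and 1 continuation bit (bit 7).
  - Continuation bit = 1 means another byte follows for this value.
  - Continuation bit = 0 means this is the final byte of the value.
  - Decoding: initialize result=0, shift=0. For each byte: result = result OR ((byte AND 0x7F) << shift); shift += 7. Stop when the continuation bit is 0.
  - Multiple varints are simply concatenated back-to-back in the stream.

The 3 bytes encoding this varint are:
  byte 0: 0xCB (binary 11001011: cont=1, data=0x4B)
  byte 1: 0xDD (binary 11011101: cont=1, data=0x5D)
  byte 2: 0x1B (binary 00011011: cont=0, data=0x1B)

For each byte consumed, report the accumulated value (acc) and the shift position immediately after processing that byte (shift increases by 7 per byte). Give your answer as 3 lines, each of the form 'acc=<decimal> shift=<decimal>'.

Answer: acc=75 shift=7
acc=11979 shift=14
acc=454347 shift=21

Derivation:
byte 0=0xCB: payload=0x4B=75, contrib = 75<<0 = 75; acc -> 75, shift -> 7
byte 1=0xDD: payload=0x5D=93, contrib = 93<<7 = 11904; acc -> 11979, shift -> 14
byte 2=0x1B: payload=0x1B=27, contrib = 27<<14 = 442368; acc -> 454347, shift -> 21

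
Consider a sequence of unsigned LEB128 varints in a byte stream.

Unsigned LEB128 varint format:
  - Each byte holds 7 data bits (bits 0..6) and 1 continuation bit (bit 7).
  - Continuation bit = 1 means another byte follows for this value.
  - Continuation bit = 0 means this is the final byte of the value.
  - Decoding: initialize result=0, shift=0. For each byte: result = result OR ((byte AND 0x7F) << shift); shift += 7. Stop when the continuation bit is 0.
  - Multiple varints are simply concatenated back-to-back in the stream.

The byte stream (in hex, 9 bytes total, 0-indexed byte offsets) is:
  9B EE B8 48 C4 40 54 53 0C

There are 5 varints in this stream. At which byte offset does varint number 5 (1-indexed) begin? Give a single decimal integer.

  byte[0]=0x9B cont=1 payload=0x1B=27: acc |= 27<<0 -> acc=27 shift=7
  byte[1]=0xEE cont=1 payload=0x6E=110: acc |= 110<<7 -> acc=14107 shift=14
  byte[2]=0xB8 cont=1 payload=0x38=56: acc |= 56<<14 -> acc=931611 shift=21
  byte[3]=0x48 cont=0 payload=0x48=72: acc |= 72<<21 -> acc=151926555 shift=28 [end]
Varint 1: bytes[0:4] = 9B EE B8 48 -> value 151926555 (4 byte(s))
  byte[4]=0xC4 cont=1 payload=0x44=68: acc |= 68<<0 -> acc=68 shift=7
  byte[5]=0x40 cont=0 payload=0x40=64: acc |= 64<<7 -> acc=8260 shift=14 [end]
Varint 2: bytes[4:6] = C4 40 -> value 8260 (2 byte(s))
  byte[6]=0x54 cont=0 payload=0x54=84: acc |= 84<<0 -> acc=84 shift=7 [end]
Varint 3: bytes[6:7] = 54 -> value 84 (1 byte(s))
  byte[7]=0x53 cont=0 payload=0x53=83: acc |= 83<<0 -> acc=83 shift=7 [end]
Varint 4: bytes[7:8] = 53 -> value 83 (1 byte(s))
  byte[8]=0x0C cont=0 payload=0x0C=12: acc |= 12<<0 -> acc=12 shift=7 [end]
Varint 5: bytes[8:9] = 0C -> value 12 (1 byte(s))

Answer: 8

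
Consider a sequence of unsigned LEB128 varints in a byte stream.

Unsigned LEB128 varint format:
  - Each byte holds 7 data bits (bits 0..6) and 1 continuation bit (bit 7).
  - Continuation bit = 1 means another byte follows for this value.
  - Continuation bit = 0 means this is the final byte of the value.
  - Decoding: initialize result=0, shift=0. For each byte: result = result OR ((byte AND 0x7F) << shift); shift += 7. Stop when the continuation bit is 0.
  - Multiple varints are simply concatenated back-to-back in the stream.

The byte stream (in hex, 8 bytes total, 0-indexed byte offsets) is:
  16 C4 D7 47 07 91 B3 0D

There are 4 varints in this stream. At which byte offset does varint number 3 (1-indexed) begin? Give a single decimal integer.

  byte[0]=0x16 cont=0 payload=0x16=22: acc |= 22<<0 -> acc=22 shift=7 [end]
Varint 1: bytes[0:1] = 16 -> value 22 (1 byte(s))
  byte[1]=0xC4 cont=1 payload=0x44=68: acc |= 68<<0 -> acc=68 shift=7
  byte[2]=0xD7 cont=1 payload=0x57=87: acc |= 87<<7 -> acc=11204 shift=14
  byte[3]=0x47 cont=0 payload=0x47=71: acc |= 71<<14 -> acc=1174468 shift=21 [end]
Varint 2: bytes[1:4] = C4 D7 47 -> value 1174468 (3 byte(s))
  byte[4]=0x07 cont=0 payload=0x07=7: acc |= 7<<0 -> acc=7 shift=7 [end]
Varint 3: bytes[4:5] = 07 -> value 7 (1 byte(s))
  byte[5]=0x91 cont=1 payload=0x11=17: acc |= 17<<0 -> acc=17 shift=7
  byte[6]=0xB3 cont=1 payload=0x33=51: acc |= 51<<7 -> acc=6545 shift=14
  byte[7]=0x0D cont=0 payload=0x0D=13: acc |= 13<<14 -> acc=219537 shift=21 [end]
Varint 4: bytes[5:8] = 91 B3 0D -> value 219537 (3 byte(s))

Answer: 4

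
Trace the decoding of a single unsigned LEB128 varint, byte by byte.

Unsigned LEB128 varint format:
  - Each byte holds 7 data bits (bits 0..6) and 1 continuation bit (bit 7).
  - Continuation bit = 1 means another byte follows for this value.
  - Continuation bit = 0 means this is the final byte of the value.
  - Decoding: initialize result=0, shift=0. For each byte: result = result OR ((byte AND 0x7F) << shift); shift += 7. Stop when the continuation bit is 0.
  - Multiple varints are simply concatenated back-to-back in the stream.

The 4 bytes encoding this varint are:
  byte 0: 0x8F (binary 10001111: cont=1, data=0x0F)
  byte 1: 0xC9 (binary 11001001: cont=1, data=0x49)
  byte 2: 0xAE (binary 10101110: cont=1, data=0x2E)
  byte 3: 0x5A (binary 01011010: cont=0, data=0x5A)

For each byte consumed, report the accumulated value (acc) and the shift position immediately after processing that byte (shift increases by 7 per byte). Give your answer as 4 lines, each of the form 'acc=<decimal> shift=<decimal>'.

byte 0=0x8F: payload=0x0F=15, contrib = 15<<0 = 15; acc -> 15, shift -> 7
byte 1=0xC9: payload=0x49=73, contrib = 73<<7 = 9344; acc -> 9359, shift -> 14
byte 2=0xAE: payload=0x2E=46, contrib = 46<<14 = 753664; acc -> 763023, shift -> 21
byte 3=0x5A: payload=0x5A=90, contrib = 90<<21 = 188743680; acc -> 189506703, shift -> 28

Answer: acc=15 shift=7
acc=9359 shift=14
acc=763023 shift=21
acc=189506703 shift=28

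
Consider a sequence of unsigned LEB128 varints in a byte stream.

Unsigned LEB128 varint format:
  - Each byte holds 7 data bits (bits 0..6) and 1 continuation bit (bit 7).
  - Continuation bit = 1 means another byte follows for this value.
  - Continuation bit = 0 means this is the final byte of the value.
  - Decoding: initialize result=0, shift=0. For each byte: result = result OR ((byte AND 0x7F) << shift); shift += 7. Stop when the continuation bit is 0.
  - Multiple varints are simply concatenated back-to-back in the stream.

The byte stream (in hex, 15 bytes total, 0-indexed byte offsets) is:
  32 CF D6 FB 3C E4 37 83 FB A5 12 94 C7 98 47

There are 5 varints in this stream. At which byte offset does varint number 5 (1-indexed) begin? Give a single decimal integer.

Answer: 11

Derivation:
  byte[0]=0x32 cont=0 payload=0x32=50: acc |= 50<<0 -> acc=50 shift=7 [end]
Varint 1: bytes[0:1] = 32 -> value 50 (1 byte(s))
  byte[1]=0xCF cont=1 payload=0x4F=79: acc |= 79<<0 -> acc=79 shift=7
  byte[2]=0xD6 cont=1 payload=0x56=86: acc |= 86<<7 -> acc=11087 shift=14
  byte[3]=0xFB cont=1 payload=0x7B=123: acc |= 123<<14 -> acc=2026319 shift=21
  byte[4]=0x3C cont=0 payload=0x3C=60: acc |= 60<<21 -> acc=127855439 shift=28 [end]
Varint 2: bytes[1:5] = CF D6 FB 3C -> value 127855439 (4 byte(s))
  byte[5]=0xE4 cont=1 payload=0x64=100: acc |= 100<<0 -> acc=100 shift=7
  byte[6]=0x37 cont=0 payload=0x37=55: acc |= 55<<7 -> acc=7140 shift=14 [end]
Varint 3: bytes[5:7] = E4 37 -> value 7140 (2 byte(s))
  byte[7]=0x83 cont=1 payload=0x03=3: acc |= 3<<0 -> acc=3 shift=7
  byte[8]=0xFB cont=1 payload=0x7B=123: acc |= 123<<7 -> acc=15747 shift=14
  byte[9]=0xA5 cont=1 payload=0x25=37: acc |= 37<<14 -> acc=621955 shift=21
  byte[10]=0x12 cont=0 payload=0x12=18: acc |= 18<<21 -> acc=38370691 shift=28 [end]
Varint 4: bytes[7:11] = 83 FB A5 12 -> value 38370691 (4 byte(s))
  byte[11]=0x94 cont=1 payload=0x14=20: acc |= 20<<0 -> acc=20 shift=7
  byte[12]=0xC7 cont=1 payload=0x47=71: acc |= 71<<7 -> acc=9108 shift=14
  byte[13]=0x98 cont=1 payload=0x18=24: acc |= 24<<14 -> acc=402324 shift=21
  byte[14]=0x47 cont=0 payload=0x47=71: acc |= 71<<21 -> acc=149300116 shift=28 [end]
Varint 5: bytes[11:15] = 94 C7 98 47 -> value 149300116 (4 byte(s))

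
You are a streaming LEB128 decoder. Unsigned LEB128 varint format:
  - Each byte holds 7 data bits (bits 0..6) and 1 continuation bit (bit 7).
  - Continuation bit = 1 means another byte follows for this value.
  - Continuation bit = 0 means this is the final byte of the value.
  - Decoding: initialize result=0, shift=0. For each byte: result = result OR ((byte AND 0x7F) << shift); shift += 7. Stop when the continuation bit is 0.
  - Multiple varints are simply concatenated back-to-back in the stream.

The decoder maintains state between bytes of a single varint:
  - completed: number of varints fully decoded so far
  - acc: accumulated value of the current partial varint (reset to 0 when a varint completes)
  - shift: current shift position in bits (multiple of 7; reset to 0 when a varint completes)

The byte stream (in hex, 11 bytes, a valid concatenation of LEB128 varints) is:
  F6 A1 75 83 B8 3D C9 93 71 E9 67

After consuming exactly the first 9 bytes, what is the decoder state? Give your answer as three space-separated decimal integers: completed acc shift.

byte[0]=0xF6 cont=1 payload=0x76: acc |= 118<<0 -> completed=0 acc=118 shift=7
byte[1]=0xA1 cont=1 payload=0x21: acc |= 33<<7 -> completed=0 acc=4342 shift=14
byte[2]=0x75 cont=0 payload=0x75: varint #1 complete (value=1921270); reset -> completed=1 acc=0 shift=0
byte[3]=0x83 cont=1 payload=0x03: acc |= 3<<0 -> completed=1 acc=3 shift=7
byte[4]=0xB8 cont=1 payload=0x38: acc |= 56<<7 -> completed=1 acc=7171 shift=14
byte[5]=0x3D cont=0 payload=0x3D: varint #2 complete (value=1006595); reset -> completed=2 acc=0 shift=0
byte[6]=0xC9 cont=1 payload=0x49: acc |= 73<<0 -> completed=2 acc=73 shift=7
byte[7]=0x93 cont=1 payload=0x13: acc |= 19<<7 -> completed=2 acc=2505 shift=14
byte[8]=0x71 cont=0 payload=0x71: varint #3 complete (value=1853897); reset -> completed=3 acc=0 shift=0

Answer: 3 0 0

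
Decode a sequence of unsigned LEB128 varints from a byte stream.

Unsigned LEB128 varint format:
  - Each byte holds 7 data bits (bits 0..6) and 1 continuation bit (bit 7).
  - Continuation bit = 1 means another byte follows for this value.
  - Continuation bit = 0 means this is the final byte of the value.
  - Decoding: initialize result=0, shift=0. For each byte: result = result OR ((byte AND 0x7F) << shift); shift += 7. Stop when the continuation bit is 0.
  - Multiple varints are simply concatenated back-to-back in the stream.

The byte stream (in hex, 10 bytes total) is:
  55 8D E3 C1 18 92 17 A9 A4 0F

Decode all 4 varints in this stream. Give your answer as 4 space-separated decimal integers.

Answer: 85 51409293 2962 250409

Derivation:
  byte[0]=0x55 cont=0 payload=0x55=85: acc |= 85<<0 -> acc=85 shift=7 [end]
Varint 1: bytes[0:1] = 55 -> value 85 (1 byte(s))
  byte[1]=0x8D cont=1 payload=0x0D=13: acc |= 13<<0 -> acc=13 shift=7
  byte[2]=0xE3 cont=1 payload=0x63=99: acc |= 99<<7 -> acc=12685 shift=14
  byte[3]=0xC1 cont=1 payload=0x41=65: acc |= 65<<14 -> acc=1077645 shift=21
  byte[4]=0x18 cont=0 payload=0x18=24: acc |= 24<<21 -> acc=51409293 shift=28 [end]
Varint 2: bytes[1:5] = 8D E3 C1 18 -> value 51409293 (4 byte(s))
  byte[5]=0x92 cont=1 payload=0x12=18: acc |= 18<<0 -> acc=18 shift=7
  byte[6]=0x17 cont=0 payload=0x17=23: acc |= 23<<7 -> acc=2962 shift=14 [end]
Varint 3: bytes[5:7] = 92 17 -> value 2962 (2 byte(s))
  byte[7]=0xA9 cont=1 payload=0x29=41: acc |= 41<<0 -> acc=41 shift=7
  byte[8]=0xA4 cont=1 payload=0x24=36: acc |= 36<<7 -> acc=4649 shift=14
  byte[9]=0x0F cont=0 payload=0x0F=15: acc |= 15<<14 -> acc=250409 shift=21 [end]
Varint 4: bytes[7:10] = A9 A4 0F -> value 250409 (3 byte(s))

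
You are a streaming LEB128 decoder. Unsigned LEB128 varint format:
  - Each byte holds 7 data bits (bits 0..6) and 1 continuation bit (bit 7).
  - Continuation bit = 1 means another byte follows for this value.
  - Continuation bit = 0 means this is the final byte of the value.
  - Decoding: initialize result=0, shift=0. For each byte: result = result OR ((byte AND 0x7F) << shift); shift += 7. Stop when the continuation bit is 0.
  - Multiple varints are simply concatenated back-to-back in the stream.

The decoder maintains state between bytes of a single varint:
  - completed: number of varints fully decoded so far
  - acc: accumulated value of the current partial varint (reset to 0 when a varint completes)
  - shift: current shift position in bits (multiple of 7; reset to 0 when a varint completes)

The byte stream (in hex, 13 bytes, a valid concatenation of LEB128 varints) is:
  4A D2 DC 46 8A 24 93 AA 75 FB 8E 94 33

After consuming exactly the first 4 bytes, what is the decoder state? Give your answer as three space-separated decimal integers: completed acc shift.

Answer: 2 0 0

Derivation:
byte[0]=0x4A cont=0 payload=0x4A: varint #1 complete (value=74); reset -> completed=1 acc=0 shift=0
byte[1]=0xD2 cont=1 payload=0x52: acc |= 82<<0 -> completed=1 acc=82 shift=7
byte[2]=0xDC cont=1 payload=0x5C: acc |= 92<<7 -> completed=1 acc=11858 shift=14
byte[3]=0x46 cont=0 payload=0x46: varint #2 complete (value=1158738); reset -> completed=2 acc=0 shift=0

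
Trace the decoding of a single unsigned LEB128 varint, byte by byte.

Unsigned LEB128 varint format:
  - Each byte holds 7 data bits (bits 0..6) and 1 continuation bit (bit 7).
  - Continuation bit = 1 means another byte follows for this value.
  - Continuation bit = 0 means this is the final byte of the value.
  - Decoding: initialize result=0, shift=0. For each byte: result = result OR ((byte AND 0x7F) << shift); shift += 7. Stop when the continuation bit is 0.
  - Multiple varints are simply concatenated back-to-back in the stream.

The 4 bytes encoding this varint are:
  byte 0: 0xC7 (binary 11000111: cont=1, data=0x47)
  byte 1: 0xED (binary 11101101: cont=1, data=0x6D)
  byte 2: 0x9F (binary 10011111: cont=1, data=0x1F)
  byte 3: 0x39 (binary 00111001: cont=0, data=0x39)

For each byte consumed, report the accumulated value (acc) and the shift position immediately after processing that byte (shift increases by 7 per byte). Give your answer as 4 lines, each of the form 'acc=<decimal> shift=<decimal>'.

Answer: acc=71 shift=7
acc=14023 shift=14
acc=521927 shift=21
acc=120059591 shift=28

Derivation:
byte 0=0xC7: payload=0x47=71, contrib = 71<<0 = 71; acc -> 71, shift -> 7
byte 1=0xED: payload=0x6D=109, contrib = 109<<7 = 13952; acc -> 14023, shift -> 14
byte 2=0x9F: payload=0x1F=31, contrib = 31<<14 = 507904; acc -> 521927, shift -> 21
byte 3=0x39: payload=0x39=57, contrib = 57<<21 = 119537664; acc -> 120059591, shift -> 28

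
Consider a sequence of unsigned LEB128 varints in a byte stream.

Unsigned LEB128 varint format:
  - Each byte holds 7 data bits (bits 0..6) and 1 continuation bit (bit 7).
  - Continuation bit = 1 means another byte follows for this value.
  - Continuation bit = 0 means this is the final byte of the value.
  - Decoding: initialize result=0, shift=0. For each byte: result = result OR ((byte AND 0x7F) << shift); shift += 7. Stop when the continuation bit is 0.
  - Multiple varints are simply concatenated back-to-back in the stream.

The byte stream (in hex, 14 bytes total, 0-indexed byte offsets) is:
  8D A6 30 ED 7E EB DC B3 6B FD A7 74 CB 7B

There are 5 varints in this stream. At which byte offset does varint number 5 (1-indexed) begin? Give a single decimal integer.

  byte[0]=0x8D cont=1 payload=0x0D=13: acc |= 13<<0 -> acc=13 shift=7
  byte[1]=0xA6 cont=1 payload=0x26=38: acc |= 38<<7 -> acc=4877 shift=14
  byte[2]=0x30 cont=0 payload=0x30=48: acc |= 48<<14 -> acc=791309 shift=21 [end]
Varint 1: bytes[0:3] = 8D A6 30 -> value 791309 (3 byte(s))
  byte[3]=0xED cont=1 payload=0x6D=109: acc |= 109<<0 -> acc=109 shift=7
  byte[4]=0x7E cont=0 payload=0x7E=126: acc |= 126<<7 -> acc=16237 shift=14 [end]
Varint 2: bytes[3:5] = ED 7E -> value 16237 (2 byte(s))
  byte[5]=0xEB cont=1 payload=0x6B=107: acc |= 107<<0 -> acc=107 shift=7
  byte[6]=0xDC cont=1 payload=0x5C=92: acc |= 92<<7 -> acc=11883 shift=14
  byte[7]=0xB3 cont=1 payload=0x33=51: acc |= 51<<14 -> acc=847467 shift=21
  byte[8]=0x6B cont=0 payload=0x6B=107: acc |= 107<<21 -> acc=225242731 shift=28 [end]
Varint 3: bytes[5:9] = EB DC B3 6B -> value 225242731 (4 byte(s))
  byte[9]=0xFD cont=1 payload=0x7D=125: acc |= 125<<0 -> acc=125 shift=7
  byte[10]=0xA7 cont=1 payload=0x27=39: acc |= 39<<7 -> acc=5117 shift=14
  byte[11]=0x74 cont=0 payload=0x74=116: acc |= 116<<14 -> acc=1905661 shift=21 [end]
Varint 4: bytes[9:12] = FD A7 74 -> value 1905661 (3 byte(s))
  byte[12]=0xCB cont=1 payload=0x4B=75: acc |= 75<<0 -> acc=75 shift=7
  byte[13]=0x7B cont=0 payload=0x7B=123: acc |= 123<<7 -> acc=15819 shift=14 [end]
Varint 5: bytes[12:14] = CB 7B -> value 15819 (2 byte(s))

Answer: 12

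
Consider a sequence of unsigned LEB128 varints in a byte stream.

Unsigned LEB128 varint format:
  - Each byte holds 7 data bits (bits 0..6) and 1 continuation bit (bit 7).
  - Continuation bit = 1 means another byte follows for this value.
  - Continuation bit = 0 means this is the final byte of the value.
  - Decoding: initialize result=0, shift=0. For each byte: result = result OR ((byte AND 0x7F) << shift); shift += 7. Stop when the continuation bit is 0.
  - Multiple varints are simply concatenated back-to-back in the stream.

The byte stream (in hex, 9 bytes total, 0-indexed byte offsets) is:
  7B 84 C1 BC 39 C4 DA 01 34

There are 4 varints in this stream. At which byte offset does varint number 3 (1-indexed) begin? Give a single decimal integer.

Answer: 5

Derivation:
  byte[0]=0x7B cont=0 payload=0x7B=123: acc |= 123<<0 -> acc=123 shift=7 [end]
Varint 1: bytes[0:1] = 7B -> value 123 (1 byte(s))
  byte[1]=0x84 cont=1 payload=0x04=4: acc |= 4<<0 -> acc=4 shift=7
  byte[2]=0xC1 cont=1 payload=0x41=65: acc |= 65<<7 -> acc=8324 shift=14
  byte[3]=0xBC cont=1 payload=0x3C=60: acc |= 60<<14 -> acc=991364 shift=21
  byte[4]=0x39 cont=0 payload=0x39=57: acc |= 57<<21 -> acc=120529028 shift=28 [end]
Varint 2: bytes[1:5] = 84 C1 BC 39 -> value 120529028 (4 byte(s))
  byte[5]=0xC4 cont=1 payload=0x44=68: acc |= 68<<0 -> acc=68 shift=7
  byte[6]=0xDA cont=1 payload=0x5A=90: acc |= 90<<7 -> acc=11588 shift=14
  byte[7]=0x01 cont=0 payload=0x01=1: acc |= 1<<14 -> acc=27972 shift=21 [end]
Varint 3: bytes[5:8] = C4 DA 01 -> value 27972 (3 byte(s))
  byte[8]=0x34 cont=0 payload=0x34=52: acc |= 52<<0 -> acc=52 shift=7 [end]
Varint 4: bytes[8:9] = 34 -> value 52 (1 byte(s))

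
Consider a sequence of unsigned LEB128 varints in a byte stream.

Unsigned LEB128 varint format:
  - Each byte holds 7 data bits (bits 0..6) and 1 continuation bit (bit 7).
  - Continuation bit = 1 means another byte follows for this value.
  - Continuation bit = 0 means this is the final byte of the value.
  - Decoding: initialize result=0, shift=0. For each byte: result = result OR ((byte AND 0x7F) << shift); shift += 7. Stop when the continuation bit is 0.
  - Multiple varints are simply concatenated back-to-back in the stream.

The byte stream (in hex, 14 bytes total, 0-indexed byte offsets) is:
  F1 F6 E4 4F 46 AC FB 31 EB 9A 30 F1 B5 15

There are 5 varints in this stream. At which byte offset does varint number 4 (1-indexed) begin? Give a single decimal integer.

Answer: 8

Derivation:
  byte[0]=0xF1 cont=1 payload=0x71=113: acc |= 113<<0 -> acc=113 shift=7
  byte[1]=0xF6 cont=1 payload=0x76=118: acc |= 118<<7 -> acc=15217 shift=14
  byte[2]=0xE4 cont=1 payload=0x64=100: acc |= 100<<14 -> acc=1653617 shift=21
  byte[3]=0x4F cont=0 payload=0x4F=79: acc |= 79<<21 -> acc=167328625 shift=28 [end]
Varint 1: bytes[0:4] = F1 F6 E4 4F -> value 167328625 (4 byte(s))
  byte[4]=0x46 cont=0 payload=0x46=70: acc |= 70<<0 -> acc=70 shift=7 [end]
Varint 2: bytes[4:5] = 46 -> value 70 (1 byte(s))
  byte[5]=0xAC cont=1 payload=0x2C=44: acc |= 44<<0 -> acc=44 shift=7
  byte[6]=0xFB cont=1 payload=0x7B=123: acc |= 123<<7 -> acc=15788 shift=14
  byte[7]=0x31 cont=0 payload=0x31=49: acc |= 49<<14 -> acc=818604 shift=21 [end]
Varint 3: bytes[5:8] = AC FB 31 -> value 818604 (3 byte(s))
  byte[8]=0xEB cont=1 payload=0x6B=107: acc |= 107<<0 -> acc=107 shift=7
  byte[9]=0x9A cont=1 payload=0x1A=26: acc |= 26<<7 -> acc=3435 shift=14
  byte[10]=0x30 cont=0 payload=0x30=48: acc |= 48<<14 -> acc=789867 shift=21 [end]
Varint 4: bytes[8:11] = EB 9A 30 -> value 789867 (3 byte(s))
  byte[11]=0xF1 cont=1 payload=0x71=113: acc |= 113<<0 -> acc=113 shift=7
  byte[12]=0xB5 cont=1 payload=0x35=53: acc |= 53<<7 -> acc=6897 shift=14
  byte[13]=0x15 cont=0 payload=0x15=21: acc |= 21<<14 -> acc=350961 shift=21 [end]
Varint 5: bytes[11:14] = F1 B5 15 -> value 350961 (3 byte(s))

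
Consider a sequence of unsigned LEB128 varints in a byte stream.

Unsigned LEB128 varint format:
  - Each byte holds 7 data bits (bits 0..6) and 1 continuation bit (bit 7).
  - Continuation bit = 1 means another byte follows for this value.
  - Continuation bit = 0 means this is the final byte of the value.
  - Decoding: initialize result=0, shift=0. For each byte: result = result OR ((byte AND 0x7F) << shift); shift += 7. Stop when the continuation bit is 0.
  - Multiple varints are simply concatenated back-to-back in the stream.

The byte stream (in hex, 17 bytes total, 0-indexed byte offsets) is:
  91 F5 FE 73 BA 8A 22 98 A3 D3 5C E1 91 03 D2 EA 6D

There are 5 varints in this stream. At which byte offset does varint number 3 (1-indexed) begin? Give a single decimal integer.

Answer: 7

Derivation:
  byte[0]=0x91 cont=1 payload=0x11=17: acc |= 17<<0 -> acc=17 shift=7
  byte[1]=0xF5 cont=1 payload=0x75=117: acc |= 117<<7 -> acc=14993 shift=14
  byte[2]=0xFE cont=1 payload=0x7E=126: acc |= 126<<14 -> acc=2079377 shift=21
  byte[3]=0x73 cont=0 payload=0x73=115: acc |= 115<<21 -> acc=243251857 shift=28 [end]
Varint 1: bytes[0:4] = 91 F5 FE 73 -> value 243251857 (4 byte(s))
  byte[4]=0xBA cont=1 payload=0x3A=58: acc |= 58<<0 -> acc=58 shift=7
  byte[5]=0x8A cont=1 payload=0x0A=10: acc |= 10<<7 -> acc=1338 shift=14
  byte[6]=0x22 cont=0 payload=0x22=34: acc |= 34<<14 -> acc=558394 shift=21 [end]
Varint 2: bytes[4:7] = BA 8A 22 -> value 558394 (3 byte(s))
  byte[7]=0x98 cont=1 payload=0x18=24: acc |= 24<<0 -> acc=24 shift=7
  byte[8]=0xA3 cont=1 payload=0x23=35: acc |= 35<<7 -> acc=4504 shift=14
  byte[9]=0xD3 cont=1 payload=0x53=83: acc |= 83<<14 -> acc=1364376 shift=21
  byte[10]=0x5C cont=0 payload=0x5C=92: acc |= 92<<21 -> acc=194302360 shift=28 [end]
Varint 3: bytes[7:11] = 98 A3 D3 5C -> value 194302360 (4 byte(s))
  byte[11]=0xE1 cont=1 payload=0x61=97: acc |= 97<<0 -> acc=97 shift=7
  byte[12]=0x91 cont=1 payload=0x11=17: acc |= 17<<7 -> acc=2273 shift=14
  byte[13]=0x03 cont=0 payload=0x03=3: acc |= 3<<14 -> acc=51425 shift=21 [end]
Varint 4: bytes[11:14] = E1 91 03 -> value 51425 (3 byte(s))
  byte[14]=0xD2 cont=1 payload=0x52=82: acc |= 82<<0 -> acc=82 shift=7
  byte[15]=0xEA cont=1 payload=0x6A=106: acc |= 106<<7 -> acc=13650 shift=14
  byte[16]=0x6D cont=0 payload=0x6D=109: acc |= 109<<14 -> acc=1799506 shift=21 [end]
Varint 5: bytes[14:17] = D2 EA 6D -> value 1799506 (3 byte(s))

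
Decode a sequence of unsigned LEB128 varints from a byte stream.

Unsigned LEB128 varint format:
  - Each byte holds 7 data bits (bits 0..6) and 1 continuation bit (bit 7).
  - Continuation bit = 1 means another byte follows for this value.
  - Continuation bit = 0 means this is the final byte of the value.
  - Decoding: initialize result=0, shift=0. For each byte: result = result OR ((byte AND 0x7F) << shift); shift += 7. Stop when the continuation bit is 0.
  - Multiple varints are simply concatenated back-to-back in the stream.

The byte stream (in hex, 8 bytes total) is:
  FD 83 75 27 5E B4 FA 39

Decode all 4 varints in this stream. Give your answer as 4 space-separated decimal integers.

  byte[0]=0xFD cont=1 payload=0x7D=125: acc |= 125<<0 -> acc=125 shift=7
  byte[1]=0x83 cont=1 payload=0x03=3: acc |= 3<<7 -> acc=509 shift=14
  byte[2]=0x75 cont=0 payload=0x75=117: acc |= 117<<14 -> acc=1917437 shift=21 [end]
Varint 1: bytes[0:3] = FD 83 75 -> value 1917437 (3 byte(s))
  byte[3]=0x27 cont=0 payload=0x27=39: acc |= 39<<0 -> acc=39 shift=7 [end]
Varint 2: bytes[3:4] = 27 -> value 39 (1 byte(s))
  byte[4]=0x5E cont=0 payload=0x5E=94: acc |= 94<<0 -> acc=94 shift=7 [end]
Varint 3: bytes[4:5] = 5E -> value 94 (1 byte(s))
  byte[5]=0xB4 cont=1 payload=0x34=52: acc |= 52<<0 -> acc=52 shift=7
  byte[6]=0xFA cont=1 payload=0x7A=122: acc |= 122<<7 -> acc=15668 shift=14
  byte[7]=0x39 cont=0 payload=0x39=57: acc |= 57<<14 -> acc=949556 shift=21 [end]
Varint 4: bytes[5:8] = B4 FA 39 -> value 949556 (3 byte(s))

Answer: 1917437 39 94 949556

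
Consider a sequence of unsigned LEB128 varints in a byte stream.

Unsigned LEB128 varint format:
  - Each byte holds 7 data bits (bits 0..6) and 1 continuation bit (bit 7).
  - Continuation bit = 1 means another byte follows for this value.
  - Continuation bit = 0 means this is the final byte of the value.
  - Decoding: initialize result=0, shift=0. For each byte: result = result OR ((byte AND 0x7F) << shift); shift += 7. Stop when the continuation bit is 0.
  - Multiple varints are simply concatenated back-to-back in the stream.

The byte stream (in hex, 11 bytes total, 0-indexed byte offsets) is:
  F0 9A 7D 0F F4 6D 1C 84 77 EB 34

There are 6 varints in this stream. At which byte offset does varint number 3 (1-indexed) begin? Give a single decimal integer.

  byte[0]=0xF0 cont=1 payload=0x70=112: acc |= 112<<0 -> acc=112 shift=7
  byte[1]=0x9A cont=1 payload=0x1A=26: acc |= 26<<7 -> acc=3440 shift=14
  byte[2]=0x7D cont=0 payload=0x7D=125: acc |= 125<<14 -> acc=2051440 shift=21 [end]
Varint 1: bytes[0:3] = F0 9A 7D -> value 2051440 (3 byte(s))
  byte[3]=0x0F cont=0 payload=0x0F=15: acc |= 15<<0 -> acc=15 shift=7 [end]
Varint 2: bytes[3:4] = 0F -> value 15 (1 byte(s))
  byte[4]=0xF4 cont=1 payload=0x74=116: acc |= 116<<0 -> acc=116 shift=7
  byte[5]=0x6D cont=0 payload=0x6D=109: acc |= 109<<7 -> acc=14068 shift=14 [end]
Varint 3: bytes[4:6] = F4 6D -> value 14068 (2 byte(s))
  byte[6]=0x1C cont=0 payload=0x1C=28: acc |= 28<<0 -> acc=28 shift=7 [end]
Varint 4: bytes[6:7] = 1C -> value 28 (1 byte(s))
  byte[7]=0x84 cont=1 payload=0x04=4: acc |= 4<<0 -> acc=4 shift=7
  byte[8]=0x77 cont=0 payload=0x77=119: acc |= 119<<7 -> acc=15236 shift=14 [end]
Varint 5: bytes[7:9] = 84 77 -> value 15236 (2 byte(s))
  byte[9]=0xEB cont=1 payload=0x6B=107: acc |= 107<<0 -> acc=107 shift=7
  byte[10]=0x34 cont=0 payload=0x34=52: acc |= 52<<7 -> acc=6763 shift=14 [end]
Varint 6: bytes[9:11] = EB 34 -> value 6763 (2 byte(s))

Answer: 4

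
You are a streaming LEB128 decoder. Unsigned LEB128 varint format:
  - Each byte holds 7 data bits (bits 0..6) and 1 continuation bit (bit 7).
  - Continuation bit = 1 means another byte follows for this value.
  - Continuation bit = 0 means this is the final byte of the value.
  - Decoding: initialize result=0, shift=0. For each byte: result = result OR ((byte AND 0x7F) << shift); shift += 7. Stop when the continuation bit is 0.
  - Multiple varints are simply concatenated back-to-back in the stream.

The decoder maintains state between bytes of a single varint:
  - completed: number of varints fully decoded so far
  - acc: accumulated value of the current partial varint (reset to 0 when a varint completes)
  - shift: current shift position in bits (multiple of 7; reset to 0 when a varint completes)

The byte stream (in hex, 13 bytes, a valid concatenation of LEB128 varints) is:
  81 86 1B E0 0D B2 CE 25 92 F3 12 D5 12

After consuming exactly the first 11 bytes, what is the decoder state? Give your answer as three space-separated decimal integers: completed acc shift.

Answer: 4 0 0

Derivation:
byte[0]=0x81 cont=1 payload=0x01: acc |= 1<<0 -> completed=0 acc=1 shift=7
byte[1]=0x86 cont=1 payload=0x06: acc |= 6<<7 -> completed=0 acc=769 shift=14
byte[2]=0x1B cont=0 payload=0x1B: varint #1 complete (value=443137); reset -> completed=1 acc=0 shift=0
byte[3]=0xE0 cont=1 payload=0x60: acc |= 96<<0 -> completed=1 acc=96 shift=7
byte[4]=0x0D cont=0 payload=0x0D: varint #2 complete (value=1760); reset -> completed=2 acc=0 shift=0
byte[5]=0xB2 cont=1 payload=0x32: acc |= 50<<0 -> completed=2 acc=50 shift=7
byte[6]=0xCE cont=1 payload=0x4E: acc |= 78<<7 -> completed=2 acc=10034 shift=14
byte[7]=0x25 cont=0 payload=0x25: varint #3 complete (value=616242); reset -> completed=3 acc=0 shift=0
byte[8]=0x92 cont=1 payload=0x12: acc |= 18<<0 -> completed=3 acc=18 shift=7
byte[9]=0xF3 cont=1 payload=0x73: acc |= 115<<7 -> completed=3 acc=14738 shift=14
byte[10]=0x12 cont=0 payload=0x12: varint #4 complete (value=309650); reset -> completed=4 acc=0 shift=0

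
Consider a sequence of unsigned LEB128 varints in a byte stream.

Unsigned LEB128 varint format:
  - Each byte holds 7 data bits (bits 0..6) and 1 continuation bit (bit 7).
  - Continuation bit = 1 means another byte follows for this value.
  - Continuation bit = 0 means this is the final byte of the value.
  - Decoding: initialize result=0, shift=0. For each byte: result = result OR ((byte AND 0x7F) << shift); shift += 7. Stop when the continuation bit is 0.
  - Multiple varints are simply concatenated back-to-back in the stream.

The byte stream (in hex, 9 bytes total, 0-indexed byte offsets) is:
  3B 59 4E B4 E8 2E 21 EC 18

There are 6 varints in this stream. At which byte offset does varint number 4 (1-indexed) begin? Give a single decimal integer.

  byte[0]=0x3B cont=0 payload=0x3B=59: acc |= 59<<0 -> acc=59 shift=7 [end]
Varint 1: bytes[0:1] = 3B -> value 59 (1 byte(s))
  byte[1]=0x59 cont=0 payload=0x59=89: acc |= 89<<0 -> acc=89 shift=7 [end]
Varint 2: bytes[1:2] = 59 -> value 89 (1 byte(s))
  byte[2]=0x4E cont=0 payload=0x4E=78: acc |= 78<<0 -> acc=78 shift=7 [end]
Varint 3: bytes[2:3] = 4E -> value 78 (1 byte(s))
  byte[3]=0xB4 cont=1 payload=0x34=52: acc |= 52<<0 -> acc=52 shift=7
  byte[4]=0xE8 cont=1 payload=0x68=104: acc |= 104<<7 -> acc=13364 shift=14
  byte[5]=0x2E cont=0 payload=0x2E=46: acc |= 46<<14 -> acc=767028 shift=21 [end]
Varint 4: bytes[3:6] = B4 E8 2E -> value 767028 (3 byte(s))
  byte[6]=0x21 cont=0 payload=0x21=33: acc |= 33<<0 -> acc=33 shift=7 [end]
Varint 5: bytes[6:7] = 21 -> value 33 (1 byte(s))
  byte[7]=0xEC cont=1 payload=0x6C=108: acc |= 108<<0 -> acc=108 shift=7
  byte[8]=0x18 cont=0 payload=0x18=24: acc |= 24<<7 -> acc=3180 shift=14 [end]
Varint 6: bytes[7:9] = EC 18 -> value 3180 (2 byte(s))

Answer: 3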